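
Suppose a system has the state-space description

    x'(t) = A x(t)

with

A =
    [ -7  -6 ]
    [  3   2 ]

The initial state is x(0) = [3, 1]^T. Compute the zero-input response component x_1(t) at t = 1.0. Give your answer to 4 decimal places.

det(sI - A) = s^2 - (tr A)s + det A, with tr A = (-7) + 2 = -5 and det A = (-7)·2 - (-6)·3 = -14 - (-18) = 4.
So p(s) = det(sI - A) = s^2 + 5s + 4.
Factor s^2 + 5s + 4: two numbers with sum -5 and product 4 are -1 and -4, so s^2 + 5s + 4 = (s + 1)(s + 4).
Hence p(s) = (s + 1) (s + 4), with roots -4, -1.
The eigenvalues -4, -1 are distinct and real, so A is diagonalisable and x(t) = e^{At} x(0) = V diag(e^{λ_i t}) V^{-1} x(0), where the columns of V are the eigenvectors.
λ = -4: A - (-4)I = [[-3, -6], [3, 6]]. Row 1 gives (-3)·v1 + (-6)·v2 = 0, so take v_1 = [2, -1]^T.
λ = -1: A - (-1)I = [[-6, -6], [3, 3]]. Row 1 gives (-6)·v1 + (-6)·v2 = 0, so take v_2 = [1, -1]^T.
V = [v_1 v_2] = [[2, 1], [-1, -1]] has det V = -1, so V^{-1} = adj(V)/det V = [[1, 1], [-1, -2]].
Modal coordinates z(0) = V^{-1} x(0): 1·3 + 1·1 = 4; (-1)·3 + (-2)·1 = -5; so z(0) = [4, -5]^T.
x_1(t) = Σ_i (v_i)_1 · z_i(0) · e^{λ_i t} (row 1 of V times the modal terms).
x_1(1.0) = 2·4·e^{-4·1.0} + 1·(-5)·e^{-1·1.0} = 8·0.018316 + (-5)·0.367879 = -1.6929.

-1.6929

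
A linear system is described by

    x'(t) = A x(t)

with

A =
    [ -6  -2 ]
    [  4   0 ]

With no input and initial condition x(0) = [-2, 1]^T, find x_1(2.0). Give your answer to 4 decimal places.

det(sI - A) = s^2 - (tr A)s + det A, with tr A = (-6) + 0 = -6 and det A = (-6)·0 - (-2)·4 = 0 - (-8) = 8.
So p(s) = det(sI - A) = s^2 + 6s + 8.
Factor s^2 + 6s + 8: two numbers with sum -6 and product 8 are -2 and -4, so s^2 + 6s + 8 = (s + 2)(s + 4).
Hence p(s) = (s + 2) (s + 4), with roots -4, -2.
The eigenvalues -4, -2 are distinct and real, so A is diagonalisable and x(t) = e^{At} x(0) = V diag(e^{λ_i t}) V^{-1} x(0), where the columns of V are the eigenvectors.
λ = -4: A - (-4)I = [[-2, -2], [4, 4]]. Row 1 gives (-2)·v1 + (-2)·v2 = 0, so take v_1 = [1, -1]^T.
λ = -2: A - (-2)I = [[-4, -2], [4, 2]]. Row 1 gives (-4)·v1 + (-2)·v2 = 0, so take v_2 = [1, -2]^T.
V = [v_1 v_2] = [[1, 1], [-1, -2]] has det V = -1, so V^{-1} = adj(V)/det V = [[2, 1], [-1, -1]].
Modal coordinates z(0) = V^{-1} x(0): 2·(-2) + 1·1 = -3; (-1)·(-2) + (-1)·1 = 1; so z(0) = [-3, 1]^T.
x_1(t) = Σ_i (v_i)_1 · z_i(0) · e^{λ_i t} (row 1 of V times the modal terms).
x_1(2.0) = 1·(-3)·e^{-4·2.0} + 1·1·e^{-2·2.0} = (-3)·0.000335 + 1·0.018316 = 0.0173.

0.0173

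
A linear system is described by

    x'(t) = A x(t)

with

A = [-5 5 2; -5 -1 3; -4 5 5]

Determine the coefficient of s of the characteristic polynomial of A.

-7

Expand det(sI - A) for the 3×3 matrix.
p(s) = s^3 + s^2 - 7s - 107.
(Check: constant term = det(-A) = (-1)^3 det A = -107; coefficient of s^2 = -tr A = 1.)
The coefficient of s is -7.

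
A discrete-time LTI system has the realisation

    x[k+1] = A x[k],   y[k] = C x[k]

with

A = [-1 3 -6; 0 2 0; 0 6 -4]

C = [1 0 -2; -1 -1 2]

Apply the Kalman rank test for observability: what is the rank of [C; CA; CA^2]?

2

CA = [[-1, -9, 2], [1, 7, -2]]
CA^2 = [[1, -9, -2], [-1, 5, 2]]
Observability matrix O = [C; CA; CA^2] = [[1, 0, -2], [-1, -1, 2], [-1, -9, 2], [1, 7, -2], [1, -9, -2], [-1, 5, 2]]
The columns c1, c2, c3 of O are linearly dependent: 2·c1 + c3 = 0 (check each entry), so rank(O) ≤ 2.
The 2×2 minor from rows 1, 2, columns 1, 2 is 1·(-1) - 0·(-1) = -1 - 0 = -1 ≠ 0, so rank(O) = 2.
rank(O) = 2 < n = 3, so the pair (A, C) is not completely observable.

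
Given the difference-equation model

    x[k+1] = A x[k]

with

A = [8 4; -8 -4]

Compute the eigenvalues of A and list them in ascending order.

0, 4

det(zI - A) = z^2 - (tr A)z + det A, with tr A = 8 + (-4) = 4 and det A = 8·(-4) - 4·(-8) = -32 - (-32) = 0.
So p(z) = det(zI - A) = z^2 - 4z.
Factor z^2 - 4z: two numbers with sum 4 and product 0 are 4 and 0, so z^2 - 4z = z(z - 4).
Hence p(z) = z (z - 4), with roots 0, 4.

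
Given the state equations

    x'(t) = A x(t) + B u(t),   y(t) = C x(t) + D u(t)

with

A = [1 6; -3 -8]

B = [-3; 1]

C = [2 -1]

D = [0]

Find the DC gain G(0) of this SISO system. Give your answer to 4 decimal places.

G(0) = C(-A)^{-1}B + D = -C A^{-1} B + D.
det A = 10, so A^{-1} = (1/10)·adj(A) = [[-4/5, -3/5], [3/10, 1/10]]
A^{-1} B = [9/5, -4/5]^T
C A^{-1} B = 22/5
G(0) = D - C A^{-1} B = 0 - (22/5) = -22/5 ≈ -4.4000

-4.4000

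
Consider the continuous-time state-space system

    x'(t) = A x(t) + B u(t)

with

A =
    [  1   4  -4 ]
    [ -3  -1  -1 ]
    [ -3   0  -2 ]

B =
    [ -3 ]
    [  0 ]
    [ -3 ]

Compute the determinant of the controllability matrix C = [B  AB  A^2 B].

972

AB = [[9], [12], [15]]
A^2B = [[-3], [-54], [-57]]
Controllability matrix C = [B  AB  A^2B] = [[-3, 9, -3], [0, 12, -54], [-3, 15, -57]]
Expanding along the first row, det(C) = (-3)·(12·(-57) - (-54)·15) - 9·(0·(-57) - (-54)·(-3)) + (-3)·(0·15 - 12·(-3)) = (-3)·126 - 9·(-162) + (-3)·36 = 972
Since det(C) ≠ 0, rank(C) = 3 and the system is completely controllable.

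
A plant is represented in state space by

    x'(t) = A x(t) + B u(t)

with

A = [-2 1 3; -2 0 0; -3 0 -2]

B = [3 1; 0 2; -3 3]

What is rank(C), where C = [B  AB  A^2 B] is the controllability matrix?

3

AB = [[-15, 9], [-6, -2], [-3, -9]]
A^2B = [[15, -47], [30, -18], [51, -9]]
Controllability matrix C = [B  AB  A^2B] = [[3, 1, -15, 9, 15, -47], [0, 2, -6, -2, 30, -18], [-3, 3, -3, -9, 51, -9]]
Take the 3×3 submatrix of C formed by columns 1, 2, 3: [[3, 1, -15], [0, 2, -6], [-3, 3, -3]]. Its determinant is 3·(2·(-3) - (-6)·3) - 1·(0·(-3) - (-6)·(-3)) + (-15)·(0·3 - 2·(-3)) = 3·12 - 1·(-18) + (-15)·6 = -36 ≠ 0.
So rank(C) ≥ 3; since C has 3 rows, rank(C) = 3.
rank(C) = 3 = n, so the pair (A, B) is completely controllable.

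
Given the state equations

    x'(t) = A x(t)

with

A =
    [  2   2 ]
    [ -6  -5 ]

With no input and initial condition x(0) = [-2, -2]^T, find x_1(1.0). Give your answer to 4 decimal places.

det(sI - A) = s^2 - (tr A)s + det A, with tr A = 2 + (-5) = -3 and det A = 2·(-5) - 2·(-6) = -10 - (-12) = 2.
So p(s) = det(sI - A) = s^2 + 3s + 2.
Factor s^2 + 3s + 2: two numbers with sum -3 and product 2 are -1 and -2, so s^2 + 3s + 2 = (s + 1)(s + 2).
Hence p(s) = (s + 1) (s + 2), with roots -2, -1.
The eigenvalues -2, -1 are distinct and real, so A is diagonalisable and x(t) = e^{At} x(0) = V diag(e^{λ_i t}) V^{-1} x(0), where the columns of V are the eigenvectors.
λ = -2: A - (-2)I = [[4, 2], [-6, -3]]. Row 1 gives 4·v1 + 2·v2 = 0, so take v_1 = [-1, 2]^T.
λ = -1: A - (-1)I = [[3, 2], [-6, -4]]. Row 1 gives 3·v1 + 2·v2 = 0, so take v_2 = [-2, 3]^T.
V = [v_1 v_2] = [[-1, -2], [2, 3]] has det V = 1, so V^{-1} = adj(V)/det V = [[3, 2], [-2, -1]].
Modal coordinates z(0) = V^{-1} x(0): 3·(-2) + 2·(-2) = -10; (-2)·(-2) + (-1)·(-2) = 6; so z(0) = [-10, 6]^T.
x_1(t) = Σ_i (v_i)_1 · z_i(0) · e^{λ_i t} (row 1 of V times the modal terms).
x_1(1.0) = (-1)·(-10)·e^{-2·1.0} + (-2)·6·e^{-1·1.0} = 10·0.135335 + (-12)·0.367879 = -3.0612.

-3.0612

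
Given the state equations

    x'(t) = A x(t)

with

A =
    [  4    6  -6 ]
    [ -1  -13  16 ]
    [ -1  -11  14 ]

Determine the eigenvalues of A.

-2, 3, 4

det(sI - A) = s^3 - (tr A)s^2 + (M11 + M22 + M33)s - det A, where Mii is the 2×2 principal minor of A obtained by deleting row i and column i.
tr A = 4 + (-13) + 14 = 5; M11 = (-13)·14 - 16·(-11) = -182 - (-176) = -6; M22 = 4·14 - (-6)·(-1) = 56 - 6 = 50; M33 = 4·(-13) - 6·(-1) = -52 - (-6) = -46; sum of minors = -2.
det A = 4·((-13)·14 - 16·(-11)) - 6·((-1)·14 - 16·(-1)) + (-6)·((-1)·(-11) - (-13)·(-1)) = 4·(-6) - 6·2 + (-6)·(-2) = -24.
So p(s) = det(sI - A) = s^3 - 5s^2 - 2s + 24.
Rational-root test: any integer root divides 24. Testing small divisors, s = -2 works: p(-2) = -8 + (-20) + 4 + 24 = 0, so (s + 2) is a factor.
Dividing, p(s) = (s + 2)(s^2 - 7s + 12).
Factor s^2 - 7s + 12: two numbers with sum 7 and product 12 are 4 and 3, so s^2 - 7s + 12 = (s - 4)(s - 3).
Hence p(s) = (s - 4) (s - 3) (s + 2), with roots -2, 3, 4.
At least one eigenvalue has non-negative real part, so the system is not asymptotically stable.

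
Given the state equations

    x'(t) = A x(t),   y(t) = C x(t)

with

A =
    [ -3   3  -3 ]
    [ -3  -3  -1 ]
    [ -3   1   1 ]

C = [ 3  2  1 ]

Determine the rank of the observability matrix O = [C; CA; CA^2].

CA = [[-18, 4, -10]]
CA^2 = [[72, -76, 40]]
Observability matrix O = [C; CA; CA^2] = [[3, 2, 1], [-18, 4, -10], [72, -76, 40]]
det(O) = 3·(4·40 - (-10)·(-76)) - 2·((-18)·40 - (-10)·72) + 1·((-18)·(-76) - 4·72) = 3·(-600) - 2·0 + 1·1080 = -720 ≠ 0, so rank(O) = 3.
rank(O) = 3 = n, so the pair (A, C) is completely observable.

3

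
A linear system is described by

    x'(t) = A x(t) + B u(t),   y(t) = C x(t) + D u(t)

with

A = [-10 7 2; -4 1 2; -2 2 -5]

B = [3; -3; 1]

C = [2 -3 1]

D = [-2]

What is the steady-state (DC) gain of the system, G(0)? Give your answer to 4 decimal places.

2.2667

G(0) = C(-A)^{-1}B + D = -C A^{-1} B + D.
det A = -90, so A^{-1} = (1/-90)·adj(A) = [[1/10, -13/30, -2/15], [4/15, -3/5, -2/15], [1/15, -1/15, -1/5]]
A^{-1} B = [22/15, 37/15, 1/5]^T
C A^{-1} B = -64/15
G(0) = D - C A^{-1} B = -2 - (-64/15) = 34/15 ≈ 2.2667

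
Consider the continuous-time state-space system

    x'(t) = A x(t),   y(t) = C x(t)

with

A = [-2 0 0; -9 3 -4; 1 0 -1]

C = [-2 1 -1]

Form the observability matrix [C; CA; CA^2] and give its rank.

CA = [[-6, 3, -3]]
CA^2 = [[-18, 9, -9]]
Observability matrix O = [C; CA; CA^2] = [[-2, 1, -1], [-6, 3, -3], [-18, 9, -9]]
Every row of O is a scalar multiple of row 1 = [-2, 1, -1] (multipliers 1, 3, 9), so the rows span a one-dimensional space.
O ≠ 0, hence rank(O) = 1.
rank(O) = 1 < n = 3, so the pair (A, C) is not completely observable.

1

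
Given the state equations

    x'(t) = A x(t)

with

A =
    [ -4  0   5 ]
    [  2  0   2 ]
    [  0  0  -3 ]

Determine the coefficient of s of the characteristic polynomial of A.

Expand det(sI - A) for the 3×3 matrix.
p(s) = s^3 + 7s^2 + 12s.
(Check: constant term = det(-A) = (-1)^3 det A = 0; coefficient of s^2 = -tr A = 7.)
The coefficient of s is 12.

12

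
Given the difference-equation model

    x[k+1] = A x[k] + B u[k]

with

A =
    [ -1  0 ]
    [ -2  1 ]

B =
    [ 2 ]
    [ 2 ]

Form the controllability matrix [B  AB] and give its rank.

1

AB = [[-2], [-2]]
Controllability matrix C = [B  AB] = [[2, -2], [2, -2]]
Every column of C is a scalar multiple of column 1 = [2, 2] (multipliers 1, -1), so the columns span a one-dimensional space.
C ≠ 0, hence rank(C) = 1.
rank(C) = 1 < n = 2, so the pair (A, B) is not completely controllable.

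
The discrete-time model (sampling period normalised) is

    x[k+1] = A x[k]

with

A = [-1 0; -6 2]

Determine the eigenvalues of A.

det(zI - A) = z^2 - (tr A)z + det A, with tr A = (-1) + 2 = 1 and det A = (-1)·2 - 0·(-6) = -2 - 0 = -2.
So p(z) = det(zI - A) = z^2 - z - 2.
Factor z^2 - z - 2: two numbers with sum 1 and product -2 are 2 and -1, so z^2 - z - 2 = (z - 2)(z + 1).
Hence p(z) = (z - 2) (z + 1), with roots -1, 2.

-1, 2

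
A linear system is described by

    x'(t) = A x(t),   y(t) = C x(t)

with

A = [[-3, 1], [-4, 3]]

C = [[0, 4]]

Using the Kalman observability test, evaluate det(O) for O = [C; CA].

64

CA = [[-16, 12]]
Observability matrix O = [C; CA] = [[0, 4], [-16, 12]]
det(O) = 0·12 - 4·(-16) = 0 - (-64) = 64
Since det(O) ≠ 0, rank(O) = 2 and the system is completely observable.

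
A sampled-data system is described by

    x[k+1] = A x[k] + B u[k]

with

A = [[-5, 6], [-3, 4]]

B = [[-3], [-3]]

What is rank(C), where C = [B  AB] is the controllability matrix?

1

AB = [[-3], [-3]]
Controllability matrix C = [B  AB] = [[-3, -3], [-3, -3]]
Every column of C is a scalar multiple of column 1 = [-3, -3] (multipliers 1, 1), so the columns span a one-dimensional space.
C ≠ 0, hence rank(C) = 1.
rank(C) = 1 < n = 2, so the pair (A, B) is not completely controllable.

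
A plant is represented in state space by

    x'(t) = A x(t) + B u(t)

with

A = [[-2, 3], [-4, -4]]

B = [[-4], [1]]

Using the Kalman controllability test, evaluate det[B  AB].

AB = [[11], [12]]
Controllability matrix C = [B  AB] = [[-4, 11], [1, 12]]
det(C) = (-4)·12 - 11·1 = -48 - 11 = -59
Since det(C) ≠ 0, rank(C) = 2 and the system is completely controllable.

-59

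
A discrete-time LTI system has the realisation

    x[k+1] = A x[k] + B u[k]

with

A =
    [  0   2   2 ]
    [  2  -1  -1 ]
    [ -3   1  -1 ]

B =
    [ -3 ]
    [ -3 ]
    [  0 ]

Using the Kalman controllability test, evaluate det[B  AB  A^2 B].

-459

AB = [[-6], [-3], [6]]
A^2B = [[6], [-15], [9]]
Controllability matrix C = [B  AB  A^2B] = [[-3, -6, 6], [-3, -3, -15], [0, 6, 9]]
Expanding along the first row, det(C) = (-3)·((-3)·9 - (-15)·6) - (-6)·((-3)·9 - (-15)·0) + 6·((-3)·6 - (-3)·0) = (-3)·63 - (-6)·(-27) + 6·(-18) = -459
Since det(C) ≠ 0, rank(C) = 3 and the system is completely controllable.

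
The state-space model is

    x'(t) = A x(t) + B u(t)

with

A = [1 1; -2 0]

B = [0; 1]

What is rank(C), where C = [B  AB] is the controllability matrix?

2

AB = [[1], [0]]
Controllability matrix C = [B  AB] = [[0, 1], [1, 0]]
det(C) = 0·0 - 1·1 = 0 - 1 = -1 ≠ 0, so rank(C) = 2.
rank(C) = 2 = n, so the pair (A, B) is completely controllable.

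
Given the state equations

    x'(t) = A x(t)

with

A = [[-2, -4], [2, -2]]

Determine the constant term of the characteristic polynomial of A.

12

For a 2×2 matrix, det(sI - A) = s^2 - (tr A)s + det A.
tr A = -4, det A = 12.
So p(s) = s^2 + 4s + 12.
The constant term is 12.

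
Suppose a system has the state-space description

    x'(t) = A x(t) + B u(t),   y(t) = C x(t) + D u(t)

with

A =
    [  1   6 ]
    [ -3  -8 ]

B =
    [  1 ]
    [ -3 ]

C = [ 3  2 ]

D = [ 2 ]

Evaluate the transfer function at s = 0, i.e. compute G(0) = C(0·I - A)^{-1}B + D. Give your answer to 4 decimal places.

-1.0000

G(0) = C(-A)^{-1}B + D = -C A^{-1} B + D.
det A = 10, so A^{-1} = (1/10)·adj(A) = [[-4/5, -3/5], [3/10, 1/10]]
A^{-1} B = [1, 0]^T
C A^{-1} B = 3
G(0) = D - C A^{-1} B = 2 - (3) = -1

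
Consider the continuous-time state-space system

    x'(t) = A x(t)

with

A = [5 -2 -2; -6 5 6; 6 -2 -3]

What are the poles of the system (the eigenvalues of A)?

-1, 3, 5

det(sI - A) = s^3 - (tr A)s^2 + (M11 + M22 + M33)s - det A, where Mii is the 2×2 principal minor of A obtained by deleting row i and column i.
tr A = 5 + 5 + (-3) = 7; M11 = 5·(-3) - 6·(-2) = -15 - (-12) = -3; M22 = 5·(-3) - (-2)·6 = -15 - (-12) = -3; M33 = 5·5 - (-2)·(-6) = 25 - 12 = 13; sum of minors = 7.
det A = 5·(5·(-3) - 6·(-2)) - (-2)·((-6)·(-3) - 6·6) + (-2)·((-6)·(-2) - 5·6) = 5·(-3) - (-2)·(-18) + (-2)·(-18) = -15.
So p(s) = det(sI - A) = s^3 - 7s^2 + 7s + 15.
Rational-root test: any integer root divides 15. Testing small divisors, s = -1 works: p(-1) = -1 + (-7) + (-7) + 15 = 0, so (s + 1) is a factor.
Dividing, p(s) = (s + 1)(s^2 - 8s + 15).
Factor s^2 - 8s + 15: two numbers with sum 8 and product 15 are 5 and 3, so s^2 - 8s + 15 = (s - 5)(s - 3).
Hence p(s) = (s - 5) (s - 3) (s + 1), with roots -1, 3, 5.
At least one eigenvalue has non-negative real part, so the system is not asymptotically stable.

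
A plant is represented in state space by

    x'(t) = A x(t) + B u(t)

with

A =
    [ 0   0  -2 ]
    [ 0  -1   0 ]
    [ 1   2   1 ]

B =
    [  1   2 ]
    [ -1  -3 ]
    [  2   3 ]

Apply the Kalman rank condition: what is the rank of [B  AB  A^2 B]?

AB = [[-4, -6], [1, 3], [1, -1]]
A^2B = [[-2, 2], [-1, -3], [-1, -1]]
Controllability matrix C = [B  AB  A^2B] = [[1, 2, -4, -6, -2, 2], [-1, -3, 1, 3, -1, -3], [2, 3, 1, -1, -1, -1]]
Take the 3×3 submatrix of C formed by columns 1, 2, 3: [[1, 2, -4], [-1, -3, 1], [2, 3, 1]]. Its determinant is 1·((-3)·1 - 1·3) - 2·((-1)·1 - 1·2) + (-4)·((-1)·3 - (-3)·2) = 1·(-6) - 2·(-3) + (-4)·3 = -12 ≠ 0.
So rank(C) ≥ 3; since C has 3 rows, rank(C) = 3.
rank(C) = 3 = n, so the pair (A, B) is completely controllable.

3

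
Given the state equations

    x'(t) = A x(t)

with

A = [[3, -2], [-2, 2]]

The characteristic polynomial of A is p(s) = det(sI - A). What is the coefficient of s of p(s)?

For a 2×2 matrix, det(sI - A) = s^2 - (tr A)s + det A.
tr A = 5, det A = 2.
So p(s) = s^2 - 5s + 2.
The coefficient of s is -5.

-5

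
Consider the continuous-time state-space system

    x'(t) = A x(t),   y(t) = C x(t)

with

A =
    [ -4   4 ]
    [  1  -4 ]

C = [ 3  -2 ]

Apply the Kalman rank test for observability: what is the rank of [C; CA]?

2

CA = [[-14, 20]]
Observability matrix O = [C; CA] = [[3, -2], [-14, 20]]
det(O) = 3·20 - (-2)·(-14) = 60 - 28 = 32 ≠ 0, so rank(O) = 2.
rank(O) = 2 = n, so the pair (A, C) is completely observable.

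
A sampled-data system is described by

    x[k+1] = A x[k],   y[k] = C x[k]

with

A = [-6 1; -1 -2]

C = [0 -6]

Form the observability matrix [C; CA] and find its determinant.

36

CA = [[6, 12]]
Observability matrix O = [C; CA] = [[0, -6], [6, 12]]
det(O) = 0·12 - (-6)·6 = 0 - (-36) = 36
Since det(O) ≠ 0, rank(O) = 2 and the system is completely observable.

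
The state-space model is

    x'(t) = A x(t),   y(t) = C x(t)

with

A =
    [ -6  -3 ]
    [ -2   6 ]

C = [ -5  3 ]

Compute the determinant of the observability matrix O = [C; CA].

CA = [[24, 33]]
Observability matrix O = [C; CA] = [[-5, 3], [24, 33]]
det(O) = (-5)·33 - 3·24 = -165 - 72 = -237
Since det(O) ≠ 0, rank(O) = 2 and the system is completely observable.

-237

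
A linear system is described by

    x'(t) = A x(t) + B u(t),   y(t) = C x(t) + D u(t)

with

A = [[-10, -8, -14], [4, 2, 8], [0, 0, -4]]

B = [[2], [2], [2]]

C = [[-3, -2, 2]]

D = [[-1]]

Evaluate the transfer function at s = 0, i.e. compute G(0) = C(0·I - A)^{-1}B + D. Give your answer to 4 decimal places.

2.8333

G(0) = C(-A)^{-1}B + D = -C A^{-1} B + D.
det A = -48, so A^{-1} = (1/-48)·adj(A) = [[1/6, 2/3, 3/4], [-1/3, -5/6, -1/2], [0, 0, -1/4]]
A^{-1} B = [19/6, -10/3, -1/2]^T
C A^{-1} B = -23/6
G(0) = D - C A^{-1} B = -1 - (-23/6) = 17/6 ≈ 2.8333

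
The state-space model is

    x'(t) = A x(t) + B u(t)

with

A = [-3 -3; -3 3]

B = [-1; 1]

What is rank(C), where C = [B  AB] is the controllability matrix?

2

AB = [[0], [6]]
Controllability matrix C = [B  AB] = [[-1, 0], [1, 6]]
det(C) = (-1)·6 - 0·1 = -6 - 0 = -6 ≠ 0, so rank(C) = 2.
rank(C) = 2 = n, so the pair (A, B) is completely controllable.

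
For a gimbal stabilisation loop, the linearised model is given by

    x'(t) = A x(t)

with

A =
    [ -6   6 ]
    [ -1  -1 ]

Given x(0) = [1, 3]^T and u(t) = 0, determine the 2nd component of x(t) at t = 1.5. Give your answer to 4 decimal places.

0.0765

det(sI - A) = s^2 - (tr A)s + det A, with tr A = (-6) + (-1) = -7 and det A = (-6)·(-1) - 6·(-1) = 6 - (-6) = 12.
So p(s) = det(sI - A) = s^2 + 7s + 12.
Factor s^2 + 7s + 12: two numbers with sum -7 and product 12 are -3 and -4, so s^2 + 7s + 12 = (s + 3)(s + 4).
Hence p(s) = (s + 3) (s + 4), with roots -4, -3.
The eigenvalues -4, -3 are distinct and real, so A is diagonalisable and x(t) = e^{At} x(0) = V diag(e^{λ_i t}) V^{-1} x(0), where the columns of V are the eigenvectors.
λ = -4: A - (-4)I = [[-2, 6], [-1, 3]]. Row 1 gives (-2)·v1 + 6·v2 = 0, so take v_1 = [3, 1]^T.
λ = -3: A - (-3)I = [[-3, 6], [-1, 2]]. Row 1 gives (-3)·v1 + 6·v2 = 0, so take v_2 = [2, 1]^T.
V = [v_1 v_2] = [[3, 2], [1, 1]] has det V = 1, so V^{-1} = adj(V)/det V = [[1, -2], [-1, 3]].
Modal coordinates z(0) = V^{-1} x(0): 1·1 + (-2)·3 = -5; (-1)·1 + 3·3 = 8; so z(0) = [-5, 8]^T.
x_2(t) = Σ_i (v_i)_2 · z_i(0) · e^{λ_i t} (row 2 of V times the modal terms).
x_2(1.5) = 1·(-5)·e^{-4·1.5} + 1·8·e^{-3·1.5} = (-5)·0.002479 + 8·0.011109 = 0.0765.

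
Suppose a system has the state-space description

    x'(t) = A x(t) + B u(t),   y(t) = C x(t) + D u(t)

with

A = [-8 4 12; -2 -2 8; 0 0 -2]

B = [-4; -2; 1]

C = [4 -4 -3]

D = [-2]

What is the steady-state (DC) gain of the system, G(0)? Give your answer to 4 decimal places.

-3.5000

G(0) = C(-A)^{-1}B + D = -C A^{-1} B + D.
det A = -48, so A^{-1} = (1/-48)·adj(A) = [[-1/12, -1/6, -7/6], [1/12, -1/3, -5/6], [0, 0, -1/2]]
A^{-1} B = [-1/2, -1/2, -1/2]^T
C A^{-1} B = 3/2
G(0) = D - C A^{-1} B = -2 - (3/2) = -7/2 ≈ -3.5000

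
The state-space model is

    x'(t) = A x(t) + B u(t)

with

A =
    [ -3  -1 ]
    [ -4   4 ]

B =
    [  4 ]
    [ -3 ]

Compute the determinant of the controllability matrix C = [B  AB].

AB = [[-9], [-28]]
Controllability matrix C = [B  AB] = [[4, -9], [-3, -28]]
det(C) = 4·(-28) - (-9)·(-3) = -112 - 27 = -139
Since det(C) ≠ 0, rank(C) = 2 and the system is completely controllable.

-139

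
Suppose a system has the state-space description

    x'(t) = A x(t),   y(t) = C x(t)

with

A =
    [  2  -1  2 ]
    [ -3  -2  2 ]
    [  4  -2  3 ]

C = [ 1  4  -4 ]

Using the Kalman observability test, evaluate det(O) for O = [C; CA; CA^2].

-2104

CA = [[-26, -1, -2]]
CA^2 = [[-57, 32, -60]]
Observability matrix O = [C; CA; CA^2] = [[1, 4, -4], [-26, -1, -2], [-57, 32, -60]]
Expanding along the first row, det(O) = 1·((-1)·(-60) - (-2)·32) - 4·((-26)·(-60) - (-2)·(-57)) + (-4)·((-26)·32 - (-1)·(-57)) = 1·124 - 4·1446 + (-4)·(-889) = -2104
Since det(O) ≠ 0, rank(O) = 3 and the system is completely observable.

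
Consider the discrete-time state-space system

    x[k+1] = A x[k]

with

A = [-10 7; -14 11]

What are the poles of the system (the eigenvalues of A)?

det(zI - A) = z^2 - (tr A)z + det A, with tr A = (-10) + 11 = 1 and det A = (-10)·11 - 7·(-14) = -110 - (-98) = -12.
So p(z) = det(zI - A) = z^2 - z - 12.
Factor z^2 - z - 12: two numbers with sum 1 and product -12 are 4 and -3, so z^2 - z - 12 = (z - 4)(z + 3).
Hence p(z) = (z - 4) (z + 3), with roots -3, 4.

-3, 4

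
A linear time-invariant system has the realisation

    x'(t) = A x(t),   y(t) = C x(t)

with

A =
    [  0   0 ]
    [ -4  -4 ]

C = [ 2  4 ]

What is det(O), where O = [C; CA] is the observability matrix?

CA = [[-16, -16]]
Observability matrix O = [C; CA] = [[2, 4], [-16, -16]]
det(O) = 2·(-16) - 4·(-16) = -32 - (-64) = 32
Since det(O) ≠ 0, rank(O) = 2 and the system is completely observable.

32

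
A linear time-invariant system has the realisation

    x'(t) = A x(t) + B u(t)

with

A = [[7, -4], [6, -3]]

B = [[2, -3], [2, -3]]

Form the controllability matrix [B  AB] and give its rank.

AB = [[6, -9], [6, -9]]
Controllability matrix C = [B  AB] = [[2, -3, 6, -9], [2, -3, 6, -9]]
Every column of C is a scalar multiple of column 1 = [2, 2] (multipliers 1, -3/2, 3, -9/2), so the columns span a one-dimensional space.
C ≠ 0, hence rank(C) = 1.
rank(C) = 1 < n = 2, so the pair (A, B) is not completely controllable.

1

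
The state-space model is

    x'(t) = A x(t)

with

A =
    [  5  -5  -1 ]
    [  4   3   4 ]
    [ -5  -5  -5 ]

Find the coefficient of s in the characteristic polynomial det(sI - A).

Expand det(sI - A) for the 3×3 matrix.
p(s) = s^3 - 3s^2 + 10s - 30.
(Check: constant term = det(-A) = (-1)^3 det A = -30; coefficient of s^2 = -tr A = -3.)
The coefficient of s is 10.

10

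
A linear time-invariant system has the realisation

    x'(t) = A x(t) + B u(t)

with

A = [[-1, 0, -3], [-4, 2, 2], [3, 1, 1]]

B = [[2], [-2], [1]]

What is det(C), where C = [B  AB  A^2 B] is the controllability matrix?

AB = [[-5], [-10], [5]]
A^2B = [[-10], [10], [-20]]
Controllability matrix C = [B  AB  A^2B] = [[2, -5, -10], [-2, -10, 10], [1, 5, -20]]
Expanding along the first row, det(C) = 2·((-10)·(-20) - 10·5) - (-5)·((-2)·(-20) - 10·1) + (-10)·((-2)·5 - (-10)·1) = 2·150 - (-5)·30 + (-10)·0 = 450
Since det(C) ≠ 0, rank(C) = 3 and the system is completely controllable.

450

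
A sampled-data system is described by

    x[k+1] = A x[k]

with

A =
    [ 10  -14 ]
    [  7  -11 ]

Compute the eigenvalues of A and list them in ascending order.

-4, 3

det(zI - A) = z^2 - (tr A)z + det A, with tr A = 10 + (-11) = -1 and det A = 10·(-11) - (-14)·7 = -110 - (-98) = -12.
So p(z) = det(zI - A) = z^2 + z - 12.
Factor z^2 + z - 12: two numbers with sum -1 and product -12 are 3 and -4, so z^2 + z - 12 = (z - 3)(z + 4).
Hence p(z) = (z - 3) (z + 4), with roots -4, 3.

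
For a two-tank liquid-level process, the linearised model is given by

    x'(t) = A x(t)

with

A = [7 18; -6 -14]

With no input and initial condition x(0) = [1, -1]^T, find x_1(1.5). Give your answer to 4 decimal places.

-0.0979

det(sI - A) = s^2 - (tr A)s + det A, with tr A = 7 + (-14) = -7 and det A = 7·(-14) - 18·(-6) = -98 - (-108) = 10.
So p(s) = det(sI - A) = s^2 + 7s + 10.
Factor s^2 + 7s + 10: two numbers with sum -7 and product 10 are -2 and -5, so s^2 + 7s + 10 = (s + 2)(s + 5).
Hence p(s) = (s + 2) (s + 5), with roots -5, -2.
The eigenvalues -5, -2 are distinct and real, so A is diagonalisable and x(t) = e^{At} x(0) = V diag(e^{λ_i t}) V^{-1} x(0), where the columns of V are the eigenvectors.
λ = -5: A - (-5)I = [[12, 18], [-6, -9]]. Row 1 gives 12·v1 + 18·v2 = 0, so take v_1 = [-3, 2]^T.
λ = -2: A - (-2)I = [[9, 18], [-6, -12]]. Row 1 gives 9·v1 + 18·v2 = 0, so take v_2 = [-2, 1]^T.
V = [v_1 v_2] = [[-3, -2], [2, 1]] has det V = 1, so V^{-1} = adj(V)/det V = [[1, 2], [-2, -3]].
Modal coordinates z(0) = V^{-1} x(0): 1·1 + 2·(-1) = -1; (-2)·1 + (-3)·(-1) = 1; so z(0) = [-1, 1]^T.
x_1(t) = Σ_i (v_i)_1 · z_i(0) · e^{λ_i t} (row 1 of V times the modal terms).
x_1(1.5) = (-3)·(-1)·e^{-5·1.5} + (-2)·1·e^{-2·1.5} = 3·0.000553 + (-2)·0.049787 = -0.0979.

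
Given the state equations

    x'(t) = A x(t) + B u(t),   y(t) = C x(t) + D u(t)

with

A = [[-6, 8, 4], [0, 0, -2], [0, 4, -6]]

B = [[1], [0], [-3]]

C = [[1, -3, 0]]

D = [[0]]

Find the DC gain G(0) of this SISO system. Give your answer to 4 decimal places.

G(0) = C(-A)^{-1}B + D = -C A^{-1} B + D.
det A = -48, so A^{-1} = (1/-48)·adj(A) = [[-1/6, -4/3, 1/3], [0, -3/4, 1/4], [0, -1/2, 0]]
A^{-1} B = [-7/6, -3/4, 0]^T
C A^{-1} B = 13/12
G(0) = D - C A^{-1} B = 0 - (13/12) = -13/12 ≈ -1.0833

-1.0833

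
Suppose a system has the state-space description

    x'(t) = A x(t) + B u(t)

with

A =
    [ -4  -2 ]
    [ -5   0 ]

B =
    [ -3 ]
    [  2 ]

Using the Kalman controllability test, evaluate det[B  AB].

AB = [[8], [15]]
Controllability matrix C = [B  AB] = [[-3, 8], [2, 15]]
det(C) = (-3)·15 - 8·2 = -45 - 16 = -61
Since det(C) ≠ 0, rank(C) = 2 and the system is completely controllable.

-61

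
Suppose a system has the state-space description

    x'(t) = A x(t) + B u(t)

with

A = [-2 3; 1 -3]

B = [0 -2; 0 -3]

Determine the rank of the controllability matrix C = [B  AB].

2

AB = [[0, -5], [0, 7]]
Controllability matrix C = [B  AB] = [[0, -2, 0, -5], [0, -3, 0, 7]]
Take the 2×2 submatrix of C formed by columns 2, 4: [[-2, -5], [-3, 7]]. Its determinant is (-2)·7 - (-5)·(-3) = -14 - 15 = -29 ≠ 0.
So rank(C) ≥ 2; since C has 2 rows, rank(C) = 2.
rank(C) = 2 = n, so the pair (A, B) is completely controllable.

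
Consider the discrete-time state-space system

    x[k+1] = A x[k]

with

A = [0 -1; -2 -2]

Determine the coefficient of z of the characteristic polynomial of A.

2

For a 2×2 matrix, det(zI - A) = z^2 - (tr A)z + det A.
tr A = -2, det A = -2.
So p(z) = z^2 + 2z - 2.
The coefficient of z is 2.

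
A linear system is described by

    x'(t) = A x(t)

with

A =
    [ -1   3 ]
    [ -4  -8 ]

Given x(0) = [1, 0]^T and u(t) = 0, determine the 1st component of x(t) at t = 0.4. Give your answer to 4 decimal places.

det(sI - A) = s^2 - (tr A)s + det A, with tr A = (-1) + (-8) = -9 and det A = (-1)·(-8) - 3·(-4) = 8 - (-12) = 20.
So p(s) = det(sI - A) = s^2 + 9s + 20.
Factor s^2 + 9s + 20: two numbers with sum -9 and product 20 are -4 and -5, so s^2 + 9s + 20 = (s + 4)(s + 5).
Hence p(s) = (s + 4) (s + 5), with roots -5, -4.
The eigenvalues -5, -4 are distinct and real, so A is diagonalisable and x(t) = e^{At} x(0) = V diag(e^{λ_i t}) V^{-1} x(0), where the columns of V are the eigenvectors.
λ = -5: A - (-5)I = [[4, 3], [-4, -3]]. Row 1 gives 4·v1 + 3·v2 = 0, so take v_1 = [-3, 4]^T.
λ = -4: A - (-4)I = [[3, 3], [-4, -4]]. Row 1 gives 3·v1 + 3·v2 = 0, so take v_2 = [-1, 1]^T.
V = [v_1 v_2] = [[-3, -1], [4, 1]] has det V = 1, so V^{-1} = adj(V)/det V = [[1, 1], [-4, -3]].
Modal coordinates z(0) = V^{-1} x(0): 1·1 + 1·0 = 1; (-4)·1 + (-3)·0 = -4; so z(0) = [1, -4]^T.
x_1(t) = Σ_i (v_i)_1 · z_i(0) · e^{λ_i t} (row 1 of V times the modal terms).
x_1(0.4) = (-3)·1·e^{-5·0.4} + (-1)·(-4)·e^{-4·0.4} = (-3)·0.135335 + 4·0.201897 = 0.4016.

0.4016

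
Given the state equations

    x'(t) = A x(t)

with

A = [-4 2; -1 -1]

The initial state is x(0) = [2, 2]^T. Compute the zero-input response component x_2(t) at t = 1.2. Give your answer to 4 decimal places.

det(sI - A) = s^2 - (tr A)s + det A, with tr A = (-4) + (-1) = -5 and det A = (-4)·(-1) - 2·(-1) = 4 - (-2) = 6.
So p(s) = det(sI - A) = s^2 + 5s + 6.
Factor s^2 + 5s + 6: two numbers with sum -5 and product 6 are -2 and -3, so s^2 + 5s + 6 = (s + 2)(s + 3).
Hence p(s) = (s + 2) (s + 3), with roots -3, -2.
The eigenvalues -3, -2 are distinct and real, so A is diagonalisable and x(t) = e^{At} x(0) = V diag(e^{λ_i t}) V^{-1} x(0), where the columns of V are the eigenvectors.
λ = -3: A - (-3)I = [[-1, 2], [-1, 2]]. Row 1 gives (-1)·v1 + 2·v2 = 0, so take v_1 = [-2, -1]^T.
λ = -2: A - (-2)I = [[-2, 2], [-1, 1]]. Row 1 gives (-2)·v1 + 2·v2 = 0, so take v_2 = [1, 1]^T.
V = [v_1 v_2] = [[-2, 1], [-1, 1]] has det V = -1, so V^{-1} = adj(V)/det V = [[-1, 1], [-1, 2]].
Modal coordinates z(0) = V^{-1} x(0): (-1)·2 + 1·2 = 0; (-1)·2 + 2·2 = 2; so z(0) = [0, 2]^T.
x_2(t) = Σ_i (v_i)_2 · z_i(0) · e^{λ_i t} (row 2 of V times the modal terms).
x_2(1.2) = (-1)·0·e^{-3·1.2} + 1·2·e^{-2·1.2} = 0·0.027324 + 2·0.090718 = 0.1814.

0.1814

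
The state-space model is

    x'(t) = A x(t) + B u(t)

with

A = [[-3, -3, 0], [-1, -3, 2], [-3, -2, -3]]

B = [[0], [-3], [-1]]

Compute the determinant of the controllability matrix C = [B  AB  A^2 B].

AB = [[9], [7], [9]]
A^2B = [[-48], [-12], [-68]]
Controllability matrix C = [B  AB  A^2B] = [[0, 9, -48], [-3, 7, -12], [-1, 9, -68]]
Expanding along the first row, det(C) = 0·(7·(-68) - (-12)·9) - 9·((-3)·(-68) - (-12)·(-1)) + (-48)·((-3)·9 - 7·(-1)) = 0·(-368) - 9·192 + (-48)·(-20) = -768
Since det(C) ≠ 0, rank(C) = 3 and the system is completely controllable.

-768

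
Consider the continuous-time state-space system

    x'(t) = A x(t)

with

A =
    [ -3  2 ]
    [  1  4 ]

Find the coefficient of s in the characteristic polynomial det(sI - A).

-1

For a 2×2 matrix, det(sI - A) = s^2 - (tr A)s + det A.
tr A = 1, det A = -14.
So p(s) = s^2 - s - 14.
The coefficient of s is -1.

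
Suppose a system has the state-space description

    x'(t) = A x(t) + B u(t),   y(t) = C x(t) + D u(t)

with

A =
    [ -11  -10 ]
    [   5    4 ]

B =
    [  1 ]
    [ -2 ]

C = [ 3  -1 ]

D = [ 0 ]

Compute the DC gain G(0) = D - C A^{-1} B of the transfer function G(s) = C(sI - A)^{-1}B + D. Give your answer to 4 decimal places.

G(0) = C(-A)^{-1}B + D = -C A^{-1} B + D.
det A = 6, so A^{-1} = (1/6)·adj(A) = [[2/3, 5/3], [-5/6, -11/6]]
A^{-1} B = [-8/3, 17/6]^T
C A^{-1} B = -65/6
G(0) = D - C A^{-1} B = 0 - (-65/6) = 65/6 ≈ 10.8333

10.8333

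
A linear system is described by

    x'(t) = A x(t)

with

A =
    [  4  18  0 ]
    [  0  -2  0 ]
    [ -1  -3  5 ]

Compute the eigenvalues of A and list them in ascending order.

-2, 4, 5

det(sI - A) = s^3 - (tr A)s^2 + (M11 + M22 + M33)s - det A, where Mii is the 2×2 principal minor of A obtained by deleting row i and column i.
tr A = 4 + (-2) + 5 = 7; M11 = (-2)·5 - 0·(-3) = -10 - 0 = -10; M22 = 4·5 - 0·(-1) = 20 - 0 = 20; M33 = 4·(-2) - 18·0 = -8 - 0 = -8; sum of minors = 2.
det A = 4·((-2)·5 - 0·(-3)) - 18·(0·5 - 0·(-1)) + 0·(0·(-3) - (-2)·(-1)) = 4·(-10) - 18·0 + 0·(-2) = -40.
So p(s) = det(sI - A) = s^3 - 7s^2 + 2s + 40.
Rational-root test: any integer root divides 40. Testing small divisors, s = -2 works: p(-2) = -8 + (-28) + (-4) + 40 = 0, so (s + 2) is a factor.
Dividing, p(s) = (s + 2)(s^2 - 9s + 20).
Factor s^2 - 9s + 20: two numbers with sum 9 and product 20 are 5 and 4, so s^2 - 9s + 20 = (s - 5)(s - 4).
Hence p(s) = (s - 5) (s - 4) (s + 2), with roots -2, 4, 5.
At least one eigenvalue has non-negative real part, so the system is not asymptotically stable.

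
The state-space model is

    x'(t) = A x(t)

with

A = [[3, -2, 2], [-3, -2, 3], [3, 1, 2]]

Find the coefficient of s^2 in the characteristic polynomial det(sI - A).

Expand det(sI - A) for the 3×3 matrix.
p(s) = s^3 - 3s^2 - 19s + 45.
(Check: constant term = det(-A) = (-1)^3 det A = 45; coefficient of s^2 = -tr A = -3.)
The coefficient of s^2 is -3.

-3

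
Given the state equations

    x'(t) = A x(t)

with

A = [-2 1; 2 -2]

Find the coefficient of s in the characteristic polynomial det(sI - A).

For a 2×2 matrix, det(sI - A) = s^2 - (tr A)s + det A.
tr A = -4, det A = 2.
So p(s) = s^2 + 4s + 2.
The coefficient of s is 4.

4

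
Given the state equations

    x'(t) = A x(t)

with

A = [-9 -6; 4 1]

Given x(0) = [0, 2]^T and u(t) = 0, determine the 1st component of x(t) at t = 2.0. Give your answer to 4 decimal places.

det(sI - A) = s^2 - (tr A)s + det A, with tr A = (-9) + 1 = -8 and det A = (-9)·1 - (-6)·4 = -9 - (-24) = 15.
So p(s) = det(sI - A) = s^2 + 8s + 15.
Factor s^2 + 8s + 15: two numbers with sum -8 and product 15 are -3 and -5, so s^2 + 8s + 15 = (s + 3)(s + 5).
Hence p(s) = (s + 3) (s + 5), with roots -5, -3.
The eigenvalues -5, -3 are distinct and real, so A is diagonalisable and x(t) = e^{At} x(0) = V diag(e^{λ_i t}) V^{-1} x(0), where the columns of V are the eigenvectors.
λ = -5: A - (-5)I = [[-4, -6], [4, 6]]. Row 1 gives (-4)·v1 + (-6)·v2 = 0, so take v_1 = [-3, 2]^T.
λ = -3: A - (-3)I = [[-6, -6], [4, 4]]. Row 1 gives (-6)·v1 + (-6)·v2 = 0, so take v_2 = [-1, 1]^T.
V = [v_1 v_2] = [[-3, -1], [2, 1]] has det V = -1, so V^{-1} = adj(V)/det V = [[-1, -1], [2, 3]].
Modal coordinates z(0) = V^{-1} x(0): (-1)·0 + (-1)·2 = -2; 2·0 + 3·2 = 6; so z(0) = [-2, 6]^T.
x_1(t) = Σ_i (v_i)_1 · z_i(0) · e^{λ_i t} (row 1 of V times the modal terms).
x_1(2.0) = (-3)·(-2)·e^{-5·2.0} + (-1)·6·e^{-3·2.0} = 6·0.000045 + (-6)·0.002479 = -0.0146.

-0.0146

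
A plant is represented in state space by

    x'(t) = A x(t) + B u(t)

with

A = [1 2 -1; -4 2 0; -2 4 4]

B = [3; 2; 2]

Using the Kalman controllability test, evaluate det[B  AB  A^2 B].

AB = [[5], [-8], [10]]
A^2B = [[-21], [-36], [-2]]
Controllability matrix C = [B  AB  A^2B] = [[3, 5, -21], [2, -8, -36], [2, 10, -2]]
Expanding along the first row, det(C) = 3·((-8)·(-2) - (-36)·10) - 5·(2·(-2) - (-36)·2) + (-21)·(2·10 - (-8)·2) = 3·376 - 5·68 + (-21)·36 = 32
Since det(C) ≠ 0, rank(C) = 3 and the system is completely controllable.

32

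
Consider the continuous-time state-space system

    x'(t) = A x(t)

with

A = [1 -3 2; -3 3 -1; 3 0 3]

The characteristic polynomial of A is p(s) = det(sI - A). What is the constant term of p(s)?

Expand det(sI - A) for the 3×3 matrix.
p(s) = s^3 - 7s^2 + 27.
(Check: constant term = det(-A) = (-1)^3 det A = 27; coefficient of s^2 = -tr A = -7.)
The constant term is 27.

27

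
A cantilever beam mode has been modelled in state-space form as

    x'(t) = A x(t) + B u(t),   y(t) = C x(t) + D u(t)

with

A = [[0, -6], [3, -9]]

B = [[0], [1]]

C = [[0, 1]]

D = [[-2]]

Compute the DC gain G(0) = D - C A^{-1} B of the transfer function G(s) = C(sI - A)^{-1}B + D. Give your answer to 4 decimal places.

G(0) = C(-A)^{-1}B + D = -C A^{-1} B + D.
det A = 18, so A^{-1} = (1/18)·adj(A) = [[-1/2, 1/3], [-1/6, 0]]
A^{-1} B = [1/3, 0]^T
C A^{-1} B = 0
G(0) = D - C A^{-1} B = -2 - (0) = -2

-2.0000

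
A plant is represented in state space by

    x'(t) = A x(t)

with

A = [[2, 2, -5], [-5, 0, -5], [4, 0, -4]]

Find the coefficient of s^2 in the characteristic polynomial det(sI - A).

2

Expand det(sI - A) for the 3×3 matrix.
p(s) = s^3 + 2s^2 + 22s + 80.
(Check: constant term = det(-A) = (-1)^3 det A = 80; coefficient of s^2 = -tr A = 2.)
The coefficient of s^2 is 2.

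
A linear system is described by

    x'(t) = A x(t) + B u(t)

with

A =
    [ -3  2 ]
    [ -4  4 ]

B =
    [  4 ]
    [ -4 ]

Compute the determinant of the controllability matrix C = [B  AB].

AB = [[-20], [-32]]
Controllability matrix C = [B  AB] = [[4, -20], [-4, -32]]
det(C) = 4·(-32) - (-20)·(-4) = -128 - 80 = -208
Since det(C) ≠ 0, rank(C) = 2 and the system is completely controllable.

-208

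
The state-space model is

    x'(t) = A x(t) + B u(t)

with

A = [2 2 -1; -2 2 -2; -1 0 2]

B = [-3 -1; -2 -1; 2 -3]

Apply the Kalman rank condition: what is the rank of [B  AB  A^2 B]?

3

AB = [[-12, -1], [-2, 6], [7, -5]]
A^2B = [[-35, 15], [6, 24], [26, -9]]
Controllability matrix C = [B  AB  A^2B] = [[-3, -1, -12, -1, -35, 15], [-2, -1, -2, 6, 6, 24], [2, -3, 7, -5, 26, -9]]
Take the 3×3 submatrix of C formed by columns 1, 2, 3: [[-3, -1, -12], [-2, -1, -2], [2, -3, 7]]. Its determinant is (-3)·((-1)·7 - (-2)·(-3)) - (-1)·((-2)·7 - (-2)·2) + (-12)·((-2)·(-3) - (-1)·2) = (-3)·(-13) - (-1)·(-10) + (-12)·8 = -67 ≠ 0.
So rank(C) ≥ 3; since C has 3 rows, rank(C) = 3.
rank(C) = 3 = n, so the pair (A, B) is completely controllable.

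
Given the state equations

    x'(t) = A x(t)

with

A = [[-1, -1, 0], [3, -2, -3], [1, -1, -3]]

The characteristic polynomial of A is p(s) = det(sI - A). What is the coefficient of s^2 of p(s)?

Expand det(sI - A) for the 3×3 matrix.
p(s) = s^3 + 6s^2 + 11s + 9.
(Check: constant term = det(-A) = (-1)^3 det A = 9; coefficient of s^2 = -tr A = 6.)
The coefficient of s^2 is 6.

6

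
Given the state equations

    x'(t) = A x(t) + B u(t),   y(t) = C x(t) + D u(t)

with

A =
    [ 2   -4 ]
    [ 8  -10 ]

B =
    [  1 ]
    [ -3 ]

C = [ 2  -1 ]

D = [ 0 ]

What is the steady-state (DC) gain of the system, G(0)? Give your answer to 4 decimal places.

G(0) = C(-A)^{-1}B + D = -C A^{-1} B + D.
det A = 12, so A^{-1} = (1/12)·adj(A) = [[-5/6, 1/3], [-2/3, 1/6]]
A^{-1} B = [-11/6, -7/6]^T
C A^{-1} B = -5/2
G(0) = D - C A^{-1} B = 0 - (-5/2) = 5/2 ≈ 2.5000

2.5000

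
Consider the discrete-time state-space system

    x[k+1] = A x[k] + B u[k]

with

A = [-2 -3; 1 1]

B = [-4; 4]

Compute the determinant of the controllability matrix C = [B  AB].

16

AB = [[-4], [0]]
Controllability matrix C = [B  AB] = [[-4, -4], [4, 0]]
det(C) = (-4)·0 - (-4)·4 = 0 - (-16) = 16
Since det(C) ≠ 0, rank(C) = 2 and the system is completely controllable.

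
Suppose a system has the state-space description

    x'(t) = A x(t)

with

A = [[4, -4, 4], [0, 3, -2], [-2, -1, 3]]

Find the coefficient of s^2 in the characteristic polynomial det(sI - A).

Expand det(sI - A) for the 3×3 matrix.
p(s) = s^3 - 10s^2 + 39s - 36.
(Check: constant term = det(-A) = (-1)^3 det A = -36; coefficient of s^2 = -tr A = -10.)
The coefficient of s^2 is -10.

-10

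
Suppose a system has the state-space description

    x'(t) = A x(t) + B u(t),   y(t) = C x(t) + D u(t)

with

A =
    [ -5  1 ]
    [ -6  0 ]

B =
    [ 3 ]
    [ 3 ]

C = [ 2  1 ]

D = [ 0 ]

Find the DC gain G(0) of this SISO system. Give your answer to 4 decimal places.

0.5000

G(0) = C(-A)^{-1}B + D = -C A^{-1} B + D.
det A = 6, so A^{-1} = (1/6)·adj(A) = [[0, -1/6], [1, -5/6]]
A^{-1} B = [-1/2, 1/2]^T
C A^{-1} B = -1/2
G(0) = D - C A^{-1} B = 0 - (-1/2) = 1/2 ≈ 0.5000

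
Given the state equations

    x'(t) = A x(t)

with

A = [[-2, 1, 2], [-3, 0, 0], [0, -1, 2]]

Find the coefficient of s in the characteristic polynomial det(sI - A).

Expand det(sI - A) for the 3×3 matrix.
p(s) = s^3 - s - 12.
(Check: constant term = det(-A) = (-1)^3 det A = -12; coefficient of s^2 = -tr A = 0.)
The coefficient of s is -1.

-1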